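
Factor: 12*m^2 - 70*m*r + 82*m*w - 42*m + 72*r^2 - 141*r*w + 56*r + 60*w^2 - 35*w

(2*m - 9*r + 12*w - 7)*(6*m - 8*r + 5*w)

Group: 2*m*(6*m - 8*r + 5*w) + (-9*r + 12*w - 7)*(6*m - 8*r + 5*w); both groups contain (6*m - 8*r + 5*w).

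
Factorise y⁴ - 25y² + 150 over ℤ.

(y² - 10)(y² - 15)

Substitute u = y² to get a quadratic in u, then factor.
y² - 10 is irreducible over ℤ (10 is not a perfect square).
y² - 15 is irreducible over ℤ (15 is not a perfect square).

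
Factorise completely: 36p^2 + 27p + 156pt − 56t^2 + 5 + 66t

(12p − 4t + 5)(3p + 14t + 1)

Group: 12p(3p + 14t + 1) + (−4t + 5)(3p + 14t + 1); both groups contain (3p + 14t + 1).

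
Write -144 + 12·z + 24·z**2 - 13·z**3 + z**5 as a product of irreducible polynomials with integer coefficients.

Among the possible rational roots, z = 3 is a root, so (z - 3) is a factor; dividing leaves z**4 + 3·z**3 - 4·z**2 + 12·z + 48.
Continuing, z = -4 is a root, so (z + 4) is a factor; dividing leaves z**3 - z**2 + 12.
Next, z = -2 is a root, so (z + 2) is a factor; dividing leaves z**2 - 3·z + 6.
The quadratic z**2 - 3·z + 6 has discriminant -15 < 0 and is irreducible over ℤ.

(z + 2)·(z + 4)·(z - 3)·(z**2 - 3·z + 6)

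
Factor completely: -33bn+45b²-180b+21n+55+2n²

Group: 15b(3b-2n-11) + (-n-5)(3b-2n-11); both groups contain (3b-2n-11).

(15b-n-5)(3b-2n-11)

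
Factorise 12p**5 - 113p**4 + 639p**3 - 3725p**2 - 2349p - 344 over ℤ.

(3p + 1)(4p + 1)(p - 8)(p**2 - 2p + 43)

Among the possible rational roots, p = -1/3 is a root, so (3p + 1) is a factor; dividing leaves 4p**4 - 39p**3 + 226p**2 - 1317p - 344.
Next, p = 8 is a root, giving the factor (p - 8) and quotient 4p**3 - 7p**2 + 170p + 43.
Then p = -1/4 is a root, so (4p + 1) divides it; the quotient is p**2 - 2p + 43.
The quadratic p**2 - 2p + 43 has discriminant -168 < 0 and is irreducible over ℤ.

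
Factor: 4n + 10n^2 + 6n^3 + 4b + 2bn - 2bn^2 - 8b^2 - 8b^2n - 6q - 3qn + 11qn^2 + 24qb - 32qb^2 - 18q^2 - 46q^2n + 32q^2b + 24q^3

(3q - 2b - 2n)(2q + 4b - 3n - 2)(4q + n + 1)

Group: 2q(12q^2 - 8qb - 5qn + 3q - 2bn - 2b - 2n^2 - 2n) + (4b - 3n - 2)(12q^2 - 8qb - 5qn + 3q - 2bn - 2b - 2n^2 - 2n); both groups contain (12q^2 - 8qb - 5qn + 3q - 2bn - 2b - 2n^2 - 2n), so (2q + 4b - 3n - 2) is a factor with cofactor 12q^2 - 8qb - 5qn + 3q - 2bn - 2b - 2n^2 - 2n.
The cofactor groups again: 12q^2 - 8qb - 5qn + 3q - 2bn - 2b - 2n^2 - 2n = 3q(4q + n + 1) + (-2b - 2n)(4q + n + 1); both groups contain (4q + n + 1), giving (3q - 2b - 2n)(4q + n + 1).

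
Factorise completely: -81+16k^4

(2k+3)(2k-3)(4k^2+9)

Write as (4k^2)² − (9)², then factor 4k^2-9 once more.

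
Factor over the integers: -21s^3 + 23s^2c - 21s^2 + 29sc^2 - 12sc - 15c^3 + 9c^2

-(7s - 3c)(3s - 5c + 3)(s + c)

Group: 3s(-7s^2 - 4sc + 3c^2) + (-5c + 3)(-7s^2 - 4sc + 3c^2); both groups contain (-7s^2 - 4sc + 3c^2), so (3s - 5c + 3) is a factor with cofactor -7s^2 - 4sc + 3c^2.
The cofactor groups again: -7s^2 - 4sc + 3c^2 = -7s(s + c) + 3c(s + c); both groups contain (s + c), giving -(7s - 3c)(s + c).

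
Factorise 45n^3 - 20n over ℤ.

5n(3n + 2)(3n - 2)

Pull out the common factor 5n; 9n^2 - 4 is a difference of squares.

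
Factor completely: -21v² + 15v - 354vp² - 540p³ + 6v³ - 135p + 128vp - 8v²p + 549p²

Group: v(6v² + 46vp - 21v + 60p² - 61p + 15) - 9p(6v² + 46vp - 21v + 60p² - 61p + 15); both groups contain (6v² + 46vp - 21v + 60p² - 61p + 15), so (v - 9p) is a factor with cofactor 6v² + 46vp - 21v + 60p² - 61p + 15.
The cofactor groups again: 6v² + 46vp - 21v + 60p² - 61p + 15 = 2v(3v + 5p - 3) + (12p - 5)(3v + 5p - 3); both groups contain (3v + 5p - 3), giving (2v + 12p - 5)(3v + 5p - 3).

(v - 9p)(2v + 12p - 5)(3v + 5p - 3)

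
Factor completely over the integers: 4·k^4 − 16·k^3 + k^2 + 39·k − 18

(2·k + 3)·(2·k − 1)·(k − 2)·(k − 3)

Testing divisors of the constant over divisors of the leading coefficient, k = 2 is a root, giving the factor (k − 2) and quotient 4·k^3 − 8·k^2 − 15·k + 9.
Then k = 3 is a root, so (k − 3) is a factor; dividing leaves 4·k^2 + 4·k − 3.
The remaining quadratic factors as (2·k − 1)(2·k + 3).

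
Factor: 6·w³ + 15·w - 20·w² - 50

(3·w - 10)·(2·w² + 5)

Group as (6·w³ + 15·w) + (-20·w² - 50) = 3·w·(2·w² + 5) - 10·(2·w² + 5).
Both groups share the factor (2·w² + 5).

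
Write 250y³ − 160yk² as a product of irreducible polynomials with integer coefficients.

Pull out the common factor 10y; 25y² − 16k² is a difference of squares.

10y(5y − 4k)(5y + 4k)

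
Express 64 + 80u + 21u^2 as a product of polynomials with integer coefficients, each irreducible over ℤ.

(3u + 8)(7u + 8)

Need a pair with product 21·64 = 1344 and sum 80: that's 56 and 24.
Split the middle term: 21u^2 + 56u + 24u + 64 = 7u(3u + 8) + 8(3u + 8).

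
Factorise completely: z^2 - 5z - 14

Two integers with product -14 and sum -5 are 2 and -7.

(z + 2)(z - 7)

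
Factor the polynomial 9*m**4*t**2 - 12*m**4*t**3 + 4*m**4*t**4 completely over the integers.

Pull out the common factor m**4*t**2, leaving 4*t**2 - 12*t + 9.
Recognize a perfect-square trinomial with the parts 3 and 2*t.

m**4*t**2*(2*t - 3)**2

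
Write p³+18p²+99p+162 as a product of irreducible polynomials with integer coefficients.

By the rational root theorem, p = −3 is a root, so (p+3) divides it; the quotient is p²+15p+54.
The remaining quadratic factors as (p+9)(p+6).

(p+3)(p+6)(p+9)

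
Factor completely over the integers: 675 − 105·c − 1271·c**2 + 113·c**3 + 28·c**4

(4·c + 3)·(7·c − 5)·(c + 9)·(c − 5)

Among the possible rational roots, c = −9 is a root, so (c + 9) is a factor; dividing leaves 28·c**3 − 139·c**2 − 20·c + 75.
Continuing, c = −3/4 is a root, giving the factor (4·c + 3) and quotient 7·c**2 − 40·c + 25.
The remaining quadratic factors as (c − 5)(7·c − 5).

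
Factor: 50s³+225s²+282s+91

Trying the rational-root candidates, s = −7/5 is a root, so (5s+7) divides it; the quotient is 10s²+31s+13.
The remaining quadratic factors as (2s+1)(5s+13).

(2s+1)(5s+13)(5s+7)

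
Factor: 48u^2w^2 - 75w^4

3w^2(4u + 5w)(4u - 5w)

Pull out the common factor 3w^2; 16u^2 - 25w^2 is a difference of squares.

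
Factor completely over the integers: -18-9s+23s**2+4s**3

(4s+3)(s+6)(s-1)

Testing divisors of the constant over divisors of the leading coefficient, s = -6 is a root, so (s+6) is a factor; dividing leaves 4s**2-s-3.
The remaining quadratic factors as (4s+3)(s-1).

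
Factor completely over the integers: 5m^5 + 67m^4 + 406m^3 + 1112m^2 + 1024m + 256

Trying the rational-root candidates, m = −1 is a root, giving the factor (m + 1) and quotient 5m^4 + 62m^3 + 344m^2 + 768m + 256.
Continuing, m = −4 is a root, giving the factor (m + 4) and quotient 5m^3 + 42m^2 + 176m + 64.
Next, m = −2/5 is a root, giving the factor (5m + 2) and quotient m^2 + 8m + 32.
The quadratic m^2 + 8m + 32 has discriminant −64 < 0 and is irreducible over ℤ.

(5m + 2)(m + 1)(m + 4)(m^2 + 8m + 32)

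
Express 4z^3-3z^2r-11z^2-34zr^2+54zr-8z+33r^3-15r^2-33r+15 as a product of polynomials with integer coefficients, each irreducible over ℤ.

(4z-11r+5)(z-r-1)(z+3r-3)

Group: z(4z^2-15zr+z+11r^2+6r-5) + (3r-3)(4z^2-15zr+z+11r^2+6r-5); both groups contain (4z^2-15zr+z+11r^2+6r-5), so (z+3r-3) is a factor with cofactor 4z^2-15zr+z+11r^2+6r-5.
The cofactor groups again: 4z^2-15zr+z+11r^2+6r-5 = 4z(z-r-1) + (-11r+5)(z-r-1); both groups contain (z-r-1), giving (4z-11r+5)(z-r-1).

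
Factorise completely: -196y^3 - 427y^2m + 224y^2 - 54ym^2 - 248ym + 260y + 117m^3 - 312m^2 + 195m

-(7y - 3m + 5)(7y + 13m - 13)(4y + 3m)

Group: 4y(-49y^2 - 70ym + 56y + 39m^2 - 104m + 65) + 3m(-49y^2 - 70ym + 56y + 39m^2 - 104m + 65); both groups contain (-49y^2 - 70ym + 56y + 39m^2 - 104m + 65), so (4y + 3m) is a factor with cofactor -49y^2 - 70ym + 56y + 39m^2 - 104m + 65.
The cofactor groups again: -49y^2 - 70ym + 56y + 39m^2 - 104m + 65 = -7y(7y + 13m - 13) + (3m - 5)(7y + 13m - 13); both groups contain (7y + 13m - 13), giving -(7y - 3m + 5)(7y + 13m - 13).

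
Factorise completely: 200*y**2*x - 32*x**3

Every term has a factor of 8*x. Then 25*y**2 - 4*x**2 = (5*y)² − (2*x)².

8*x*(5*y - 2*x)*(5*y + 2*x)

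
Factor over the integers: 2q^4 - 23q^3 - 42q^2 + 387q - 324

By the rational root theorem, q = 12 is a root, so (q - 12) is a factor; dividing leaves 2q^3 + q^2 - 30q + 27.
Then q = 1 is a root, giving the factor (q - 1) and quotient 2q^2 + 3q - 27.
The remaining quadratic factors as (2q + 9)(q - 3).

(2q + 9)(q - 1)(q - 12)(q - 3)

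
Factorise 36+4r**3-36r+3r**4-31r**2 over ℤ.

(3r-2)(r+2)(r+3)(r-3)

Trying the rational-root candidates, r = 2/3 is a root, so (3r-2) is a factor; dividing leaves r**3+2r**2-9r-18.
Next, r = -2 is a root, giving the factor (r+2) and quotient r**2-9.
The remaining quadratic factors as (r+3)(r-3).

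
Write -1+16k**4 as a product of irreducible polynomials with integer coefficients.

(2k+1)(2k-1)(4k**2+1)

(2k)⁴ − (1)⁴ = ((2k)² − (1)²)((2k)² + (1)²); the first factor splits again, the second (4k**2+1) is irreducible.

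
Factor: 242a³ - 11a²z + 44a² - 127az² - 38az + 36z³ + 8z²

(11a + 9z + 2)(11a - 4z)(2a - z)

Group: 2a(121a² + 55az + 22a - 36z² - 8z) - z(121a² + 55az + 22a - 36z² - 8z); both groups contain (121a² + 55az + 22a - 36z² - 8z), so (2a - z) is a factor with cofactor 121a² + 55az + 22a - 36z² - 8z.
The cofactor groups again: 121a² + 55az + 22a - 36z² - 8z = 11a(11a + 9z + 2) - 4z(11a + 9z + 2); both groups contain (11a + 9z + 2), giving (11a - 4z)(11a + 9z + 2).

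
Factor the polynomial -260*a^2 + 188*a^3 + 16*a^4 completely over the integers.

4*a^2*(4*a - 5)*(a + 13)

Pull out the common factor 4*a^2, then factor the remaining trinomial.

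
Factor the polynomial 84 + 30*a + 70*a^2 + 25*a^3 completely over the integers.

Group as (25*a^3 + 30*a) + (70*a^2 + 84) = 5*a*(5*a^2 + 6) + 14*(5*a^2 + 6).
Both groups share the factor (5*a^2 + 6).

(5*a + 14)*(5*a^2 + 6)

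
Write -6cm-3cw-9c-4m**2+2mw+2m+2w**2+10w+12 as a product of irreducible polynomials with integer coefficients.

Group: -3c(2m+w+3) + (-2m+2w+4)(2m+w+3); both groups contain (2m+w+3).

-(2m+w+3)(3c+2m-2w-4)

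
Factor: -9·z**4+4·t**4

-(3·z**2-2·t**2)·(3·z**2+2·t**2)

Recognize a difference of squares with the parts 2·t**2 and 3·z**2.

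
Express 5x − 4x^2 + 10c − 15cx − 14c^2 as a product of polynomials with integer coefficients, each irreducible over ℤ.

Group: −2c(7c + 4x − 5) − x(7c + 4x − 5); both groups contain (7c + 4x − 5).

−(2c + x)(7c + 4x − 5)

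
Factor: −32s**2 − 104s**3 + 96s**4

Pull out the common factor 8s**2, then factor the remaining trinomial.

8s**2(3s − 4)(4s + 1)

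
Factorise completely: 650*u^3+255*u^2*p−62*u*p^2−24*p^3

(13*u−4*p)*(5*u+2*p)*(10*u+3*p)

Group: 13*u*(50*u^2+35*u*p+6*p^2) − 4*p*(50*u^2+35*u*p+6*p^2); both groups contain (50*u^2+35*u*p+6*p^2), so (13*u−4*p) is a factor with cofactor 50*u^2+35*u*p+6*p^2.
The cofactor groups again: 50*u^2+35*u*p+6*p^2 = 5*u*(10*u+3*p) + 2*p*(10*u+3*p); both groups contain (10*u+3*p), giving (5*u+2*p)*(10*u+3*p).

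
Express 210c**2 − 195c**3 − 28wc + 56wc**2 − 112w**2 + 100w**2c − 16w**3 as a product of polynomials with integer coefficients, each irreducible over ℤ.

−(2w − 13c + 14)(4w − 5c)(2w + 3c)

Group: 2w(−8w**2 − 2wc + 15c**2) + (−13c + 14)(−8w**2 − 2wc + 15c**2); both groups contain (−8w**2 − 2wc + 15c**2), so (2w − 13c + 14) is a factor with cofactor −8w**2 − 2wc + 15c**2.
The cofactor groups again: −8w**2 − 2wc + 15c**2 = −4w(2w + 3c) + 5c(2w + 3c); both groups contain (2w + 3c), giving −(4w − 5c)(2w + 3c).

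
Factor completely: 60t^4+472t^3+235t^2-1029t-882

Among the possible rational roots, t = -6/5 is a root, so (5t+6) is a factor; dividing leaves 12t^3+80t^2-49t-147.
Next, t = -7/6 is a root, so (6t+7) is a factor; dividing leaves 2t^2+11t-21.
The remaining quadratic factors as (t+7)(2t-3).

(2t-3)(5t+6)(6t+7)(t+7)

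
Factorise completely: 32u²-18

Factor out 2, leaving 16u²-9, which is a difference of two squares.

2(4u+3)(4u-3)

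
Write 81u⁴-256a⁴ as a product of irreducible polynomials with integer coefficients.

(3u-4a)(3u+4a)(9u²+16a²)

Difference of squares twice: with A = 3u and B = 4a, A⁴ − B⁴ = (A² − B²)(A² + B²), and A² − B² factors again.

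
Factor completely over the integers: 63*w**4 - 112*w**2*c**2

Factor out 7*w**2, leaving 9*w**2 - 16*c**2, which is a difference of two squares.

7*w**2*(3*w - 4*c)*(3*w + 4*c)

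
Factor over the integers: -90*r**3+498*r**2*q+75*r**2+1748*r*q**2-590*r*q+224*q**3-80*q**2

Group: 6*r*(-15*r**2+118*r*q+16*q**2) + (14*q-5)*(-15*r**2+118*r*q+16*q**2); both groups contain (-15*r**2+118*r*q+16*q**2), so (6*r+14*q-5) is a factor with cofactor -15*r**2+118*r*q+16*q**2.
The cofactor groups again: -15*r**2+118*r*q+16*q**2 = -r*(15*r+2*q) + 8*q*(15*r+2*q); both groups contain (15*r+2*q), giving -(r-8*q)*(15*r+2*q).

-(r-8*q)*(6*r+14*q-5)*(15*r+2*q)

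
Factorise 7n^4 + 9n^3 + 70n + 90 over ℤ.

Group as (7n^4 + 70n) + (9n^3 + 90) = 7n(n^3 + 10) + 9(n^3 + 10).
Both groups share the factor (n^3 + 10).

(7n + 9)(n^3 + 10)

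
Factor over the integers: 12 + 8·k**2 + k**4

(k**2 + 2)·(k**2 + 6)

Substitute u = k**2 to get a quadratic in u, then factor.
k**2 + 6 is irreducible over ℤ (always positive, so no real roots).
k**2 + 2 is irreducible over ℤ (always positive, so no real roots).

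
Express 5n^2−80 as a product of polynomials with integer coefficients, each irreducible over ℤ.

5(n+4)(n−4)

Factor out 5, leaving n^2−16, which is a difference of two squares.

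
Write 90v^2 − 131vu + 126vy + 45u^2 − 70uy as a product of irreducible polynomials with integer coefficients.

Group: 9v(10v − 9u + 14y) − 5u(10v − 9u + 14y); both groups contain (10v − 9u + 14y).

(9v − 5u)(10v − 9u + 14y)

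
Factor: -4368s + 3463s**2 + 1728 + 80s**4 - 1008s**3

Trying the rational-root candidates, s = 3/4 is a root, so (4s - 3) is a factor; dividing leaves 20s**3 - 237s**2 + 688s - 576.
Next, s = 8 is a root, so (s - 8) divides it; the quotient is 20s**2 - 77s + 72.
The remaining quadratic factors as (5s - 8)(4s - 9).

(4s - 3)(4s - 9)(5s - 8)(s - 8)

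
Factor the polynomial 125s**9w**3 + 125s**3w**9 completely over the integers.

Every term has a factor of 125s**3w**3; factoring it out leaves s**6 + w**6.
Recognize a sum of cubes with the parts w**2 and s**2.

125s**3w**3(s**2 + w**2)(s**4 − s**2w**2 + w**4)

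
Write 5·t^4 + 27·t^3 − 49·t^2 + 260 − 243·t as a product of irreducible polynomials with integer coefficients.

(5·t − 13)·(t + 4)·(t + 5)·(t − 1)

Among the possible rational roots, t = 1 is a root, so (t − 1) is a factor; dividing leaves 5·t^3 + 32·t^2 − 17·t − 260.
Next, t = −5 is a root, so (t + 5) is a factor; dividing leaves 5·t^2 + 7·t − 52.
The remaining quadratic factors as (5·t − 13)(t + 4).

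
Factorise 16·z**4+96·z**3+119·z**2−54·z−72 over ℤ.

Among the possible rational roots, z = −3/4 is a root, giving the factor (4·z+3) and quotient 4·z**3+21·z**2+14·z−24.
Continuing, z = −4 is a root, so (z+4) divides it; the quotient is 4·z**2+5·z−6.
The remaining quadratic factors as (4·z−3)(z+2).

(4·z+3)·(4·z−3)·(z+2)·(z+4)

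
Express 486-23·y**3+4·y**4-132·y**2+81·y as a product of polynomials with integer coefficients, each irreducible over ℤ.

Trying the rational-root candidates, y = 9 is a root, giving the factor (y-9) and quotient 4·y**3+13·y**2-15·y-54.
Continuing, y = 2 is a root, so (y-2) is a factor; dividing leaves 4·y**2+21·y+27.
The remaining quadratic factors as (4·y+9)(y+3).

(4·y+9)·(y+3)·(y-2)·(y-9)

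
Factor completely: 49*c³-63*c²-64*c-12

(7*c+2)*(7*c+3)*(c-2)

Trying the rational-root candidates, c = -3/7 is a root, so (7*c+3) divides it; the quotient is 7*c²-12*c-4.
The remaining quadratic factors as (c-2)(7*c+2).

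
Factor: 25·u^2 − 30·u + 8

(5·u − 2)·(5·u − 4)

Need a pair with product 25·8 = 200 and sum −30: that's −10 and −20.
Split the middle term: 25·u^2 − 10·u − 20·u + 8 = 5·u·(5·u − 2) − 4·(5·u − 2).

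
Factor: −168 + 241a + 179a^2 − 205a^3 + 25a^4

Among the possible rational roots, a = 3/5 is a root, giving the factor (5a − 3) and quotient 5a^3 − 38a^2 + 13a + 56.
Next, a = −1 is a root, so (a + 1) is a factor; dividing leaves 5a^2 − 43a + 56.
The remaining quadratic factors as (a − 7)(5a − 8).

(5a − 3)(5a − 8)(a + 1)(a − 7)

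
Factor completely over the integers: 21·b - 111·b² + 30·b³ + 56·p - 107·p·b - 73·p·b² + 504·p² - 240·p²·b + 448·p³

(7·p - 2·b + 7)·(8·p - 5·b + 1)·(8·p + 3·b)

Group: 8·p·(56·p² + 5·p·b + 56·p - 6·b² + 21·b) + (-5·b + 1)·(56·p² + 5·p·b + 56·p - 6·b² + 21·b); both groups contain (56·p² + 5·p·b + 56·p - 6·b² + 21·b), so (8·p - 5·b + 1) is a factor with cofactor 56·p² + 5·p·b + 56·p - 6·b² + 21·b.
The cofactor groups again: 56·p² + 5·p·b + 56·p - 6·b² + 21·b = 7·p·(8·p + 3·b) + (-2·b + 7)·(8·p + 3·b); both groups contain (8·p + 3·b), giving (7·p - 2·b + 7)·(8·p + 3·b).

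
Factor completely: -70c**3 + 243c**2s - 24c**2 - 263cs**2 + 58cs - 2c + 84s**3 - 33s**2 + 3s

Group: 7c(-10c**2 + 29cs - 2c - 21s**2 + 3s) + (-4s + 1)(-10c**2 + 29cs - 2c - 21s**2 + 3s); both groups contain (-10c**2 + 29cs - 2c - 21s**2 + 3s), so (7c - 4s + 1) is a factor with cofactor -10c**2 + 29cs - 2c - 21s**2 + 3s.
The cofactor groups again: -10c**2 + 29cs - 2c - 21s**2 + 3s = -5c(2c - 3s) + (7s - 1)(2c - 3s); both groups contain (2c - 3s), giving -(5c - 7s + 1)(2c - 3s).

-(2c - 3s)(5c - 7s + 1)(7c - 4s + 1)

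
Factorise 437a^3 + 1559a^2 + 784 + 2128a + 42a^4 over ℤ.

Trying the rational-root candidates, a = −4 is a root, giving the factor (a + 4) and quotient 42a^3 + 269a^2 + 483a + 196.
Continuing, a = −4/7 is a root, so (7a + 4) is a factor; dividing leaves 6a^2 + 35a + 49.
The remaining quadratic factors as (2a + 7)(3a + 7).

(2a + 7)(3a + 7)(7a + 4)(a + 4)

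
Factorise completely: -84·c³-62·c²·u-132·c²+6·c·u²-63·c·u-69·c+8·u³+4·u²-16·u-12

Group: 2·c·(-42·c²-10·c·u-45·c+8·u²-4·u-12) + (u+1)·(-42·c²-10·c·u-45·c+8·u²-4·u-12); both groups contain (-42·c²-10·c·u-45·c+8·u²-4·u-12), so (2·c+u+1) is a factor with cofactor -42·c²-10·c·u-45·c+8·u²-4·u-12.
The cofactor groups again: -42·c²-10·c·u-45·c+8·u²-4·u-12 = -7·c·(6·c-2·u+3) + (-4·u-4)·(6·c-2·u+3); both groups contain (6·c-2·u+3), giving -(7·c+4·u+4)·(6·c-2·u+3).

-(2·c+u+1)·(6·c-2·u+3)·(7·c+4·u+4)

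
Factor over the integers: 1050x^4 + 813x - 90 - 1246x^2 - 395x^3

Trying the rational-root candidates, x = 1/7 is a root, so (7x - 1) is a factor; dividing leaves 150x^3 - 35x^2 - 183x + 90.
Continuing, x = 3/5 is a root, giving the factor (5x - 3) and quotient 30x^2 + 11x - 30.
The remaining quadratic factors as (5x + 6)(6x - 5).

(5x + 6)(5x - 3)(6x - 5)(7x - 1)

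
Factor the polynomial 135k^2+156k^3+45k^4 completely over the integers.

Pull out the common factor 3k^2, then factor the remaining trinomial.

3k^2(3k+5)(5k+9)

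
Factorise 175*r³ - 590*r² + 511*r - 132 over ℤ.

(5*r - 11)*(5*r - 3)*(7*r - 4)

Testing divisors of the constant over divisors of the leading coefficient, r = 4/7 is a root, giving the factor (7*r - 4) and quotient 25*r² - 70*r + 33.
The remaining quadratic factors as (5*r - 11)(5*r - 3).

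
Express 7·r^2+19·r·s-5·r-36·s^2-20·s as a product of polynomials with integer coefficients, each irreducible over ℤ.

Group: 7·r·(r+4·s) + (-9·s-5)·(r+4·s); both groups contain (r+4·s).

(7·r-9·s-5)·(r+4·s)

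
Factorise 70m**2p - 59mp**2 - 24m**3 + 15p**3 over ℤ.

Group: 4m(-6m**2 + 13mp - 5p**2) - 3p(-6m**2 + 13mp - 5p**2); both groups contain (-6m**2 + 13mp - 5p**2), so (4m - 3p) is a factor with cofactor -6m**2 + 13mp - 5p**2.
The cofactor groups again: -6m**2 + 13mp - 5p**2 = -3m(2m - p) + 5p(2m - p); both groups contain (2m - p), giving -(3m - 5p)(2m - p).

-(2m - p)(3m - 5p)(4m - 3p)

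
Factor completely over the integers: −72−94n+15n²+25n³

(5n+4)(5n+9)(n−2)

Testing divisors of the constant over divisors of the leading coefficient, n = −9/5 is a root, so (5n+9) is a factor; dividing leaves 5n²−6n−8.
The remaining quadratic factors as (5n+4)(n−2).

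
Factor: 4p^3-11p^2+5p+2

(4p+1)(p-1)(p-2)

By the rational root theorem, p = 2 is a root, so (p-2) divides it; the quotient is 4p^2-3p-1.
The remaining quadratic factors as (p-1)(4p+1).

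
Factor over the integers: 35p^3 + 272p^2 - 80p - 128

(5p - 4)(7p + 4)(p + 8)

Trying the rational-root candidates, p = -8 is a root, so (p + 8) divides it; the quotient is 35p^2 - 8p - 16.
The remaining quadratic factors as (5p - 4)(7p + 4).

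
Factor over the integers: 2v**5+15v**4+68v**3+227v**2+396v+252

(2v+3)(v+2)(v+3)(v**2+v+14)

Trying the rational-root candidates, v = −3 is a root, giving the factor (v+3) and quotient 2v**4+9v**3+41v**2+104v+84.
Next, v = −3/2 is a root, giving the factor (2v+3) and quotient v**3+3v**2+16v+28.
Next, v = −2 is a root, so (v+2) is a factor; dividing leaves v**2+v+14.
The quadratic v**2+v+14 has discriminant −55 < 0 and is irreducible over ℤ.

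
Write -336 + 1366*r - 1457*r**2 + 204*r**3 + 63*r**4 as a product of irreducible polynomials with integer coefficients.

(3*r - 2)*(3*r - 8)*(7*r - 3)*(r + 7)

Trying the rational-root candidates, r = 8/3 is a root, giving the factor (3*r - 8) and quotient 21*r**3 + 124*r**2 - 155*r + 42.
Then r = -7 is a root, so (r + 7) is a factor; dividing leaves 21*r**2 - 23*r + 6.
The remaining quadratic factors as (7*r - 3)(3*r - 2).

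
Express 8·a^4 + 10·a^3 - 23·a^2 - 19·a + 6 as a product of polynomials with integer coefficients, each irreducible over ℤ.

Among the possible rational roots, a = 3/2 is a root, giving the factor (2·a - 3) and quotient 4·a^3 + 11·a^2 + 5·a - 2.
Continuing, a = -1 is a root, giving the factor (a + 1) and quotient 4·a^2 + 7·a - 2.
The remaining quadratic factors as (4·a - 1)(a + 2).

(2·a - 3)·(4·a - 1)·(a + 1)·(a + 2)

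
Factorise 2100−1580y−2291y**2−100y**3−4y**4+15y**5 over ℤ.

Among the possible rational roots, y = 2/3 is a root, so (3y−2) divides it; the quotient is 5y**4+2y**3−32y**2−785y−1050.
Continuing, y = 6 is a root, so (y−6) divides it; the quotient is 5y**3+32y**2+160y+175.
Continuing, y = −7/5 is a root, so (5y+7) divides it; the quotient is y**2+5y+25.
The quadratic y**2+5y+25 has discriminant −75 < 0 and is irreducible over ℤ.

(3y−2)(5y+7)(y−6)(y**2+5y+25)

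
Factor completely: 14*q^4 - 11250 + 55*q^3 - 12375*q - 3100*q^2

(2*q + 5)*(7*q + 10)*(q + 15)*(q - 15)

Testing divisors of the constant over divisors of the leading coefficient, q = -5/2 is a root, giving the factor (2*q + 5) and quotient 7*q^3 + 10*q^2 - 1575*q - 2250.
Next, q = -10/7 is a root, giving the factor (7*q + 10) and quotient q^2 - 225.
The remaining quadratic factors as (q - 15)(q + 15).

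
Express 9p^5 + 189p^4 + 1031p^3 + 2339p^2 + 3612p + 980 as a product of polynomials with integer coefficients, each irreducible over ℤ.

Among the possible rational roots, p = -14/3 is a root, so (3p + 14) divides it; the quotient is 3p^4 + 49p^3 + 115p^2 + 243p + 70.
Then p = -1/3 is a root, so (3p + 1) divides it; the quotient is p^3 + 16p^2 + 33p + 70.
Continuing, p = -14 is a root, so (p + 14) divides it; the quotient is p^2 + 2p + 5.
The quadratic p^2 + 2p + 5 has discriminant -16 < 0 and is irreducible over ℤ.

(3p + 1)(3p + 14)(p + 14)(p^2 + 2p + 5)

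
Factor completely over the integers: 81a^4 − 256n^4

(3a)⁴ − (4n)⁴ = ((3a)² − (4n)²)((3a)² + (4n)²); the first factor splits again, the second (9a^2 + 16n^2) is irreducible.

(3a + 4n)(3a − 4n)(9a^2 + 16n^2)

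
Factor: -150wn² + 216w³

6w(6w - 5n)(6w + 5n)

Pull out the common factor 6w; 36w² - 25n² is a difference of squares.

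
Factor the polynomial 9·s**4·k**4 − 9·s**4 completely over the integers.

9·s**4·(k + 1)·(k − 1)·(k**2 + 1)

Every term has a factor of 9·s**4; factoring it out leaves k**4 − 1.
Recognize a difference of squares with the parts k**2 and 1.
k**2 − 1 is again a difference of squares: (k − 1)·(k + 1).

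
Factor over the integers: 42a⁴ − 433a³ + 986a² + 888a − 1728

Among the possible rational roots, a = 6 is a root, giving the factor (a − 6) and quotient 42a³ − 181a² − 100a + 288.
Continuing, a = 8/7 is a root, so (7a − 8) is a factor; dividing leaves 6a² − 19a − 36.
The remaining quadratic factors as (2a − 9)(3a + 4).

(2a − 9)(3a + 4)(7a − 8)(a − 6)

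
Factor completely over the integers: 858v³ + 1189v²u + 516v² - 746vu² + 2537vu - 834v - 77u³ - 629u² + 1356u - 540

(13v - 7u + 9)(6v + 11u - 6)(11v + u + 10)

Group: 6v(143v² - 64vu + 229v - 7u² - 61u + 90) + (11u - 6)(143v² - 64vu + 229v - 7u² - 61u + 90); both groups contain (143v² - 64vu + 229v - 7u² - 61u + 90), so (6v + 11u - 6) is a factor with cofactor 143v² - 64vu + 229v - 7u² - 61u + 90.
The cofactor groups again: 143v² - 64vu + 229v - 7u² - 61u + 90 = 13v(11v + u + 10) + (-7u + 9)(11v + u + 10); both groups contain (11v + u + 10), giving (13v - 7u + 9)(11v + u + 10).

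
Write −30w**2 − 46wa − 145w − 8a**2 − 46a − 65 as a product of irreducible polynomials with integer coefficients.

−(10w + 2a + 5)(3w + 4a + 13)

Group: −10w(3w + 4a + 13) + (−2a − 5)(3w + 4a + 13); both groups contain (3w + 4a + 13).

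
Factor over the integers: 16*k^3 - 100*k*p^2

Every term has a factor of 4*k. Then 4*k^2 - 25*p^2 = (2*k)² − (5*p)².

4*k*(2*k + 5*p)*(2*k - 5*p)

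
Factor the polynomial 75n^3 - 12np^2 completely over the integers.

Factor out 3n, leaving 25n^2 - 4p^2, which is a difference of two squares.

3n(5n + 2p)(5n - 2p)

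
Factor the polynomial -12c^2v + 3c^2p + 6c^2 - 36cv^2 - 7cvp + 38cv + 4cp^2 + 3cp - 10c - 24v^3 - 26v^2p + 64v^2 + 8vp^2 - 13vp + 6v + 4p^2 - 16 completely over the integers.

-(4v - p - 2)(3c + 3v + 4p - 8)(c + 2v + 1)

Group: c(-12cv + 3cp + 6c - 12v^2 - 13vp + 38v + 4p^2 - 16) + (2v + 1)(-12cv + 3cp + 6c - 12v^2 - 13vp + 38v + 4p^2 - 16); both groups contain (-12cv + 3cp + 6c - 12v^2 - 13vp + 38v + 4p^2 - 16), so (c + 2v + 1) is a factor with cofactor -12cv + 3cp + 6c - 12v^2 - 13vp + 38v + 4p^2 - 16.
The cofactor groups again: -12cv + 3cp + 6c - 12v^2 - 13vp + 38v + 4p^2 - 16 = -4v(3c + 3v + 4p - 8) + (p + 2)(3c + 3v + 4p - 8); both groups contain (3c + 3v + 4p - 8), giving -(4v - p - 2)(3c + 3v + 4p - 8).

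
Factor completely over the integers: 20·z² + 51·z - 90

(4·z + 15)·(5·z - 6)

Need a pair with product 20·(-90) = -1800 and sum 51: that's -24 and 75.
Split the middle term: 20·z² - 24·z + 75·z - 90 = 4·z·(5·z - 6) + 15·(5·z - 6).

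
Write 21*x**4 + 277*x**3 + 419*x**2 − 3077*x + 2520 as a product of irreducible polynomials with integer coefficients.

(3*x − 5)*(7*x − 8)*(x + 7)*(x + 9)

By the rational root theorem, x = −9 is a root, giving the factor (x + 9) and quotient 21*x**3 + 88*x**2 − 373*x + 280.
Next, x = −7 is a root, giving the factor (x + 7) and quotient 21*x**2 − 59*x + 40.
The remaining quadratic factors as (3*x − 5)(7*x − 8).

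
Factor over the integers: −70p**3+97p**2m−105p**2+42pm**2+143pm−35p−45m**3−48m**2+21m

−(2p−3m+1)(5p−3m)(7p+5m+7)

Group: 5p(−14p**2+11pm−21p+15m**2+16m−7) − 3m(−14p**2+11pm−21p+15m**2+16m−7); both groups contain (−14p**2+11pm−21p+15m**2+16m−7), so (5p−3m) is a factor with cofactor −14p**2+11pm−21p+15m**2+16m−7.
The cofactor groups again: −14p**2+11pm−21p+15m**2+16m−7 = −7p(2p−3m+1) + (−5m−7)(2p−3m+1); both groups contain (2p−3m+1), giving −(7p+5m+7)(2p−3m+1).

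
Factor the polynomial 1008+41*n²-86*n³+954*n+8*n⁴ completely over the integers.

Trying the rational-root candidates, n = -3/2 is a root, so (2*n+3) divides it; the quotient is 4*n³-49*n²+94*n+336.
Next, n = 6 is a root, so (n-6) is a factor; dividing leaves 4*n²-25*n-56.
The remaining quadratic factors as (4*n+7)(n-8).

(2*n+3)*(4*n+7)*(n-6)*(n-8)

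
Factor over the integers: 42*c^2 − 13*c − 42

(6*c − 7)*(7*c + 6)

Need a pair with product 42·(−42) = −1764 and sum −13: that's −49 and 36.
Split the middle term: 42*c^2 − 49*c + 36*c − 42 = 7*c*(6*c − 7) + 6*(6*c − 7).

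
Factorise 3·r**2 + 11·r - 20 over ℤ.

Need a pair with product 3·(-20) = -60 and sum 11: that's 15 and -4.
Split the middle term: 3·r**2 + 15·r - 4·r - 20 = 3·r·(r + 5) - 4·(r + 5).

(3·r - 4)·(r + 5)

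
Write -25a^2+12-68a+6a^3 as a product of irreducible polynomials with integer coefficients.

Testing divisors of the constant over divisors of the leading coefficient, a = -2 is a root, so (a+2) is a factor; dividing leaves 6a^2-37a+6.
The remaining quadratic factors as (a-6)(6a-1).

(6a-1)(a+2)(a-6)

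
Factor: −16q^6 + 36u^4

−4(2q^3 + 3u^2)(2q^3 − 3u^2)

Factor out 4 first: what remains is −4q^6 + 9u^4.
Recognize a difference of squares with the parts 3u^2 and 2q^3.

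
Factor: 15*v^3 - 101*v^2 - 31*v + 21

(3*v - 1)*(5*v + 3)*(v - 7)

Trying the rational-root candidates, v = 1/3 is a root, so (3*v - 1) is a factor; dividing leaves 5*v^2 - 32*v - 21.
The remaining quadratic factors as (v - 7)(5*v + 3).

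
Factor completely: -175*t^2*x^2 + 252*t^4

Factor out 7*t^2, leaving 36*t^2 - 25*x^2, which is a difference of two squares.

7*t^2*(6*t + 5*x)*(6*t - 5*x)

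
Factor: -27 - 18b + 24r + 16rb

(2b + 3)(8r - 9)

Group as (16rb + 24r) + (-18b - 27) = 8r(2b + 3) - 9(2b + 3).
Both groups share the factor (2b + 3).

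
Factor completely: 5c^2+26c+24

Need a pair with product 5·24 = 120 and sum 26: that's 6 and 20.
Split the middle term: 5c^2+6c + 20c+24 = c(5c+6) + 4(5c+6).

(5c+6)(c+4)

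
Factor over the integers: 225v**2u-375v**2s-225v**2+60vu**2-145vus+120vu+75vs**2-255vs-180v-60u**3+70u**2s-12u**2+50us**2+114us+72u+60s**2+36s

Group: 15v(15vu-25vs-15v-6u**2+7us+6u+5s**2+3s) + (10u+12)(15vu-25vs-15v-6u**2+7us+6u+5s**2+3s); both groups contain (15vu-25vs-15v-6u**2+7us+6u+5s**2+3s), so (15v+10u+12) is a factor with cofactor 15vu-25vs-15v-6u**2+7us+6u+5s**2+3s.
The cofactor groups again: 15vu-25vs-15v-6u**2+7us+6u+5s**2+3s = 3u(5v-2u-s) + (-5s-3)(5v-2u-s); both groups contain (5v-2u-s), giving (3u-5s-3)(5v-2u-s).

(3u-5s-3)(5v-2u-s)(15v+10u+12)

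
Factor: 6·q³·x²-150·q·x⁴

Every term has a factor of 6·q·x². Then q²-25·x² = (q)² − (5·x)².

6·q·x²·(q+5·x)·(q-5·x)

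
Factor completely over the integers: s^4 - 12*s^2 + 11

(s + 1)*(s - 1)*(s^2 - 11)

Substitute u = s^2 to get a quadratic in u, then factor.
s^2 - 11 is irreducible over ℤ (11 is not a perfect square).
s^2 - 1 is a difference of squares.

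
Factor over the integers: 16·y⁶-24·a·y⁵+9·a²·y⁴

y⁴·(3·a-4·y)²

Every term has a factor of y⁴; factoring it out leaves 9·a²-24·a·y+16·y².
Recognize a perfect-square trinomial with the parts 4·y and 3·a.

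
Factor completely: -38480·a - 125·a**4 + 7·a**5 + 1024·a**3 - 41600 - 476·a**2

(7·a + 8)·(a + 4)·(a - 10)·(a**2 - 13·a + 130)

Trying the rational-root candidates, a = -4 is a root, so (a + 4) divides it; the quotient is 7·a**4 - 153·a**3 + 1636·a**2 - 7020·a - 10400.
Continuing, a = -8/7 is a root, so (7·a + 8) is a factor; dividing leaves a**3 - 23·a**2 + 260·a - 1300.
Continuing, a = 10 is a root, so (a - 10) is a factor; dividing leaves a**2 - 13·a + 130.
The quadratic a**2 - 13·a + 130 has discriminant -351 < 0 and is irreducible over ℤ.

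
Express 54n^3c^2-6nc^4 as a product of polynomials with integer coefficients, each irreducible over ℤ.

Factor out 6nc^2, leaving 9n^2-c^2, which is a difference of two squares.

6c^2n(3n-c)(3n+c)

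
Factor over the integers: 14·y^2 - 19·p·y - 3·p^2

Group: -3·p·(p + 7·y) + 2·y·(p + 7·y); both groups contain (p + 7·y).

-(3·p - 2·y)·(p + 7·y)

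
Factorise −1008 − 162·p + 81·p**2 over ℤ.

Pull out the common factor 9, then factor the remaining trinomial.

9·(3·p + 8)·(3·p − 14)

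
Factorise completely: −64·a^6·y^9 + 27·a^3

Pull out the common factor a^3, leaving −64·a^3·y^9 + 27.
Recognize a difference of cubes with the parts 3 and 4·a·y^3.

−a^3·(4·a·y^3 − 3)·(16·a^2·y^6 + 12·a·y^3 + 9)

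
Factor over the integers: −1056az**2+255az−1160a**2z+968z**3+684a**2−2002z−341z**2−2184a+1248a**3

Group: 8a(156a**2+11az−168a−121z**2−154z) + (−8z+13)(156a**2+11az−168a−121z**2−154z); both groups contain (156a**2+11az−168a−121z**2−154z), so (8a−8z+13) is a factor with cofactor 156a**2+11az−168a−121z**2−154z.
The cofactor groups again: 156a**2+11az−168a−121z**2−154z = 13a(12a+11z) + (−11z−14)(12a+11z); both groups contain (12a+11z), giving (13a−11z−14)(12a+11z).

(12a+11z)(13a−11z−14)(8a−8z+13)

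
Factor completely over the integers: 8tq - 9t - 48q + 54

(8q - 9)(t - 6)

Group as (8tq - 9t) + (-48q + 54) = t(8q - 9) - 6(8q - 9).
Both groups share the factor (8q - 9).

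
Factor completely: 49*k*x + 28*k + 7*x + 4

(7*k + 1)*(7*x + 4)

Group as (49*k*x + 28*k) + (7*x + 4) = 7*k*(7*x + 4) + (7*x + 4).
Both groups share the factor (7*x + 4).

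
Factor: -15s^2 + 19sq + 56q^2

Group: -5s(3s - 8q) - 7q(3s - 8q); both groups contain (3s - 8q).

-(3s - 8q)(5s + 7q)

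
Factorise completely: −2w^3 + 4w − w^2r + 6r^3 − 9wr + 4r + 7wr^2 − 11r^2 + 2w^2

Group: w(−2w^2 + wr + 2w + 6r^2 − 11r + 4) + r(−2w^2 + wr + 2w + 6r^2 − 11r + 4); both groups contain (−2w^2 + wr + 2w + 6r^2 − 11r + 4), so (w + r) is a factor with cofactor −2w^2 + wr + 2w + 6r^2 − 11r + 4.
The cofactor groups again: −2w^2 + wr + 2w + 6r^2 − 11r + 4 = −w(2w + 3r − 4) + (2r − 1)(2w + 3r − 4); both groups contain (2w + 3r − 4), giving −(w − 2r + 1)(2w + 3r − 4).

−(w − 2r + 1)(2w + 3r − 4)(w + r)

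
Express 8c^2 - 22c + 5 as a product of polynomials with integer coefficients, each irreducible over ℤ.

(2c - 5)(4c - 1)

Need a pair with product 8·5 = 40 and sum -22: that's -2 and -20.
Split the middle term: 8c^2 - 2c - 20c + 5 = 2c(4c - 1) - 5(4c - 1).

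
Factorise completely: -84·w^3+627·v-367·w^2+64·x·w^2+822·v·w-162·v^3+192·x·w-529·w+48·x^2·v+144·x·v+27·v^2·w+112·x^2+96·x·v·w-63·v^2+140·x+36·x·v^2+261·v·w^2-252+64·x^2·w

(4·x-6·v+7·w+9)·(3·v+4·w+7)·(4·x+9·v-3·w-4)

Group: 3·v·(16·x^2+12·x·v+16·x·w+20·x-54·v^2+81·v·w+105·v-21·w^2-55·w-36) + (4·w+7)·(16·x^2+12·x·v+16·x·w+20·x-54·v^2+81·v·w+105·v-21·w^2-55·w-36); both groups contain (16·x^2+12·x·v+16·x·w+20·x-54·v^2+81·v·w+105·v-21·w^2-55·w-36), so (3·v+4·w+7) is a factor with cofactor 16·x^2+12·x·v+16·x·w+20·x-54·v^2+81·v·w+105·v-21·w^2-55·w-36.
The cofactor groups again: 16·x^2+12·x·v+16·x·w+20·x-54·v^2+81·v·w+105·v-21·w^2-55·w-36 = 4·x·(4·x+9·v-3·w-4) + (-6·v+7·w+9)·(4·x+9·v-3·w-4); both groups contain (4·x+9·v-3·w-4), giving (4·x-6·v+7·w+9)·(4·x+9·v-3·w-4).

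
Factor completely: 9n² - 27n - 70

Need a pair with product 9·(-70) = -630 and sum -27: that's -42 and 15.
Split the middle term: 9n² - 42n + 15n - 70 = 3n(3n - 14) + 5(3n - 14).

(3n + 5)(3n - 14)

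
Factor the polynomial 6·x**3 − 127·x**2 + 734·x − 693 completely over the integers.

(6·x − 7)·(x − 11)·(x − 9)

Among the possible rational roots, x = 9 is a root, so (x − 9) is a factor; dividing leaves 6·x**2 − 73·x + 77.
The remaining quadratic factors as (6·x − 7)(x − 11).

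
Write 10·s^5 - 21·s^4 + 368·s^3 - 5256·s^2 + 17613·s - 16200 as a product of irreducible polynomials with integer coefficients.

Trying the rational-root candidates, s = 8/5 is a root, so (5·s - 8) is a factor; dividing leaves 2·s^4 - s^3 + 72·s^2 - 936·s + 2025.
Next, s = 3 is a root, giving the factor (s - 3) and quotient 2·s^3 + 5·s^2 + 87·s - 675.
Then s = 9/2 is a root, so (2·s - 9) is a factor; dividing leaves s^2 + 7·s + 75.
The quadratic s^2 + 7·s + 75 has discriminant -251 < 0 and is irreducible over ℤ.

(2·s - 9)·(5·s - 8)·(s - 3)·(s^2 + 7·s + 75)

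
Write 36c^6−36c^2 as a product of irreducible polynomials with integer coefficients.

36c^2(c+1)(c−1)(c^2+1)

Factor out 36c^2 first: what remains is c^4−1.
Recognize a difference of squares with the parts c^2 and 1.
c^2−1 is again a difference of squares: (c−1)(c+1).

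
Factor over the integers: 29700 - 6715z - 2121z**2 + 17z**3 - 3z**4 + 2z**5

(2z - 5)(z + 5)(z - 11)(z**2 + 7z + 108)

By the rational root theorem, z = -5 is a root, so (z + 5) is a factor; dividing leaves 2z**4 - 13z**3 + 82z**2 - 2531z + 5940.
Next, z = 5/2 is a root, so (2z - 5) is a factor; dividing leaves z**3 - 4z**2 + 31z - 1188.
Next, z = 11 is a root, giving the factor (z - 11) and quotient z**2 + 7z + 108.
The quadratic z**2 + 7z + 108 has discriminant -383 < 0 and is irreducible over ℤ.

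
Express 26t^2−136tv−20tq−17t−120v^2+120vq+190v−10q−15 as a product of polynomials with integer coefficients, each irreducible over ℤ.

(13t+10v−10q−15)(2t−12v+1)

Group: 2t(13t+10v−10q−15) + (−12v+1)(13t+10v−10q−15); both groups contain (13t+10v−10q−15).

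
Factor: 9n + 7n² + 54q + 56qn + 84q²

(14q + 7n + 9)(6q + n)

Group: 14q(6q + n) + (7n + 9)(6q + n); both groups contain (6q + n).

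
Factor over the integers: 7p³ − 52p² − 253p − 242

(7p + 11)(p + 2)(p − 11)

Among the possible rational roots, p = −2 is a root, so (p + 2) is a factor; dividing leaves 7p² − 66p − 121.
The remaining quadratic factors as (p − 11)(7p + 11).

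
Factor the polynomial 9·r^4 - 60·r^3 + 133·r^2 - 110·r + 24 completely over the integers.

(3·r - 1)·(3·r - 4)·(r - 2)·(r - 3)

By the rational root theorem, r = 4/3 is a root, so (3·r - 4) divides it; the quotient is 3·r^3 - 16·r^2 + 23·r - 6.
Continuing, r = 1/3 is a root, giving the factor (3·r - 1) and quotient r^2 - 5·r + 6.
The remaining quadratic factors as (r - 2)(r - 3).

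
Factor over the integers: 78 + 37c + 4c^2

Need a pair with product 4·78 = 312 and sum 37: that's 24 and 13.
Split the middle term: 4c^2 + 24c + 13c + 78 = 4c(c + 6) + 13(c + 6).

(4c + 13)(c + 6)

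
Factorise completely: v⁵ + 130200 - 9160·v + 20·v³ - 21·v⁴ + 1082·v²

Trying the rational-root candidates, v = 14 is a root, so (v - 14) is a factor; dividing leaves v⁴ - 7·v³ - 78·v² - 10·v - 9300.
Continuing, v = -10 is a root, so (v + 10) is a factor; dividing leaves v³ - 17·v² + 92·v - 930.
Next, v = 15 is a root, giving the factor (v - 15) and quotient v² - 2·v + 62.
The quadratic v² - 2·v + 62 has discriminant -244 < 0 and is irreducible over ℤ.

(v + 10)·(v - 14)·(v - 15)·(v² - 2·v + 62)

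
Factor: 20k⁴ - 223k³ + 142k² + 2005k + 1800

(4k + 5)(5k + 8)(k - 5)(k - 9)

Trying the rational-root candidates, k = -5/4 is a root, so (4k + 5) divides it; the quotient is 5k³ - 62k² + 113k + 360.
Then k = 5 is a root, giving the factor (k - 5) and quotient 5k² - 37k - 72.
The remaining quadratic factors as (k - 9)(5k + 8).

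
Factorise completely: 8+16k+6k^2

Pull out the common factor 2, then factor the remaining trinomial.

2(3k+2)(k+2)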